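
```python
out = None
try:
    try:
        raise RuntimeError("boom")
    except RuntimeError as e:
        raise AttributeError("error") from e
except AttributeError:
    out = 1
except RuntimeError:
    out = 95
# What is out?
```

Step-by-step execution trace:
1. Inner try raises RuntimeError; inner `except RuntimeError as e` catches it.
2. `raise AttributeError(...) from e` raises AttributeError (RuntimeError is attached as __cause__, but only AttributeError is active).
3. Outer `except AttributeError` matches → out = 1.
4. `except RuntimeError` is not reached.
Result: 1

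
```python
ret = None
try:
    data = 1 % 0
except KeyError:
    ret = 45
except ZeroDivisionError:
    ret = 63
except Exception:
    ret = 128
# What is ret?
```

Step-by-step execution trace:
1. `data = 1 % 0` raises ZeroDivisionError.
2. `except KeyError` does not match ZeroDivisionError; skipped.
3. `except ZeroDivisionError` matches → ret = 63.
4. Remaining except clauses are skipped.
Result: 63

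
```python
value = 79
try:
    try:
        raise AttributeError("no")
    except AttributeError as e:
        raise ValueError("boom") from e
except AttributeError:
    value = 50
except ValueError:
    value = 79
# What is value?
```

Step-by-step execution trace:
1. Inner try raises AttributeError; inner `except AttributeError as e` catches it.
2. `raise ValueError(...) from e` raises ValueError (AttributeError is attached as __cause__, but only ValueError is active).
3. Outer `except AttributeError` does not match ValueError; skipped.
4. Outer `except ValueError` matches → value = 79.
Result: 79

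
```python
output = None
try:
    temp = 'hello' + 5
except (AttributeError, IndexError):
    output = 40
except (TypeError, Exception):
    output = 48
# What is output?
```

Step-by-step execution trace:
1. `temp = 'hello' + 5` raises TypeError.
2. `except (AttributeError, IndexError)` does not match TypeError; skipped.
3. `except (TypeError, Exception)` matches (TypeError is in the tuple) → output = 48.
Result: 48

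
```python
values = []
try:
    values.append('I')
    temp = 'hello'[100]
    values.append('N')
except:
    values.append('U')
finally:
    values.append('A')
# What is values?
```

Step-by-step execution trace:
1. try: `values.append('I')` → values = ['I'].
2. `temp = 'hello'[100]` raises IndexError; `values.append('N')` is not reached.
3. bare `except` matches → `values.append('U')` → values = ['I', 'U'].
4. finally always runs: `values.append('A')` → values = ['I', 'U', 'A'].
Result: ['I', 'U', 'A']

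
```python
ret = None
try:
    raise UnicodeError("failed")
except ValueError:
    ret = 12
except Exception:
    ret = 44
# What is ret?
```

Step-by-step execution trace:
1. `raise UnicodeError(...)` raises UnicodeError.
2. `except ValueError` matches (UnicodeError is a subclass of ValueError) → ret = 12.
3. `except Exception` is not reached.
Result: 12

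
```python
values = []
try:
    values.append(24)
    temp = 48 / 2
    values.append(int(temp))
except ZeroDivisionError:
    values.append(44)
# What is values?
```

Step-by-step execution trace:
1. try: `values.append(24)` → values = [24].
2. `temp = 48 / 2` → temp = 24.0. No exception raised.
3. `values.append(int(temp))` → values = [24, 24].
4. `except ZeroDivisionError` is skipped (no exception was raised).
Result: [24, 24]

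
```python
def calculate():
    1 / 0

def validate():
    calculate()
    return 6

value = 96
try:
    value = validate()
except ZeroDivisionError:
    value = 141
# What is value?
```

Step-by-step execution trace:
1. value starts at 96.
2. try: `validate()` calls `calculate()`.
3. `calculate()` evaluates `1 / 0`, which raises ZeroDivisionError; it propagates through validate (uncaught).
4. `return 6` in validate is not reached; the assignment to value does not complete.
5. `except ZeroDivisionError` matches → value = 141.
Result: 141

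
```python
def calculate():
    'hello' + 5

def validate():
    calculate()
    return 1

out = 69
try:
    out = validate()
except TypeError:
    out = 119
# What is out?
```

Step-by-step execution trace:
1. out starts at 69.
2. try: `validate()` calls `calculate()`.
3. `calculate()` evaluates `'hello' + 5`, which raises TypeError; it propagates through validate (uncaught).
4. `return 1` in validate is not reached; the assignment to out does not complete.
5. `except TypeError` matches → out = 119.
Result: 119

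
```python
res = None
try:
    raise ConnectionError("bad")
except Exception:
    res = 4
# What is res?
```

Step-by-step execution trace:
1. `raise ConnectionError(...)` raises ConnectionError.
2. `except Exception` matches (ConnectionError is a subclass of Exception) → res = 4.
Result: 4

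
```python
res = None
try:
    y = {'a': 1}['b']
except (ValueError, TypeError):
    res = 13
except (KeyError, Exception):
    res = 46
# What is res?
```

Step-by-step execution trace:
1. `y = {'a': 1}['b']` raises KeyError.
2. `except (ValueError, TypeError)` does not match KeyError; skipped.
3. `except (KeyError, Exception)` matches (KeyError is in the tuple) → res = 46.
Result: 46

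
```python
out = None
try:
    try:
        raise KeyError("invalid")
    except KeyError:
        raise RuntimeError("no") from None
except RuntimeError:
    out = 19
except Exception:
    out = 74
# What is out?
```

Step-by-step execution trace:
1. Inner try raises KeyError; inner `except KeyError` catches it.
2. `raise RuntimeError(...) from None` raises RuntimeError (from None suppresses __context__, but the active exception is still RuntimeError).
3. Outer `except RuntimeError` matches → out = 19.
4. `except Exception` is not reached.
Result: 19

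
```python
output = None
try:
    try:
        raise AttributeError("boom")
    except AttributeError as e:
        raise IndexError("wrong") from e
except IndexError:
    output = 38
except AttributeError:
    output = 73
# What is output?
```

Step-by-step execution trace:
1. Inner try raises AttributeError; inner `except AttributeError as e` catches it.
2. `raise IndexError(...) from e` raises IndexError (AttributeError is attached as __cause__, but only IndexError is active).
3. Outer `except IndexError` matches → output = 38.
4. `except AttributeError` is not reached.
Result: 38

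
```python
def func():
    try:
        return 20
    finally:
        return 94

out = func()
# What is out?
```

Step-by-step execution trace:
1. `func()` enters try: `return 20` sets pending return value 20.
2. Before returning, `finally: return 94` runs and overrides the pending return.
3. func() returns 94 → out = 94.
Result: 94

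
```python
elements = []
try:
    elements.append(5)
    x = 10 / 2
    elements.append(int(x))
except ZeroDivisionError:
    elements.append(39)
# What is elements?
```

Step-by-step execution trace:
1. try: `elements.append(5)` → elements = [5].
2. `x = 10 / 2` → x = 5.0. No exception raised.
3. `elements.append(int(x))` → elements = [5, 5].
4. `except ZeroDivisionError` is skipped (no exception was raised).
Result: [5, 5]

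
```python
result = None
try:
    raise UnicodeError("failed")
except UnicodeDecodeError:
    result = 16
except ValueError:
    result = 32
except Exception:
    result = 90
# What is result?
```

Step-by-step execution trace:
1. `raise UnicodeError(...)` raises UnicodeError.
2. `except UnicodeDecodeError` does not match (UnicodeError is not a subclass of UnicodeDecodeError); skipped.
3. `except ValueError` matches (UnicodeError is a subclass of ValueError) → result = 32.
4. `except Exception` is not reached.
Result: 32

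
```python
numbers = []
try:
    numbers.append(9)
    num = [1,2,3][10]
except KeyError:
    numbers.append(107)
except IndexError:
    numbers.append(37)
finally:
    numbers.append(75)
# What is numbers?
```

Step-by-step execution trace:
1. try: `numbers.append(9)` → numbers = [9].
2. `num = [1,2,3][10]` raises IndexError.
3. `except KeyError` does not match IndexError; skipped.
4. `except IndexError` matches → `numbers.append(37)` → numbers = [9, 37].
5. finally always runs: `numbers.append(75)` → numbers = [9, 37, 75].
Result: [9, 37, 75]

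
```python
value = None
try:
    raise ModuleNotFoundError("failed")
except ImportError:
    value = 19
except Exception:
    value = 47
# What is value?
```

Step-by-step execution trace:
1. `raise ModuleNotFoundError(...)` raises ModuleNotFoundError.
2. `except ImportError` matches (ModuleNotFoundError is a subclass of ImportError) → value = 19.
3. `except Exception` is not reached.
Result: 19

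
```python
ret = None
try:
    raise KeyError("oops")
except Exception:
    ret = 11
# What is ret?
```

Step-by-step execution trace:
1. `raise KeyError(...)` raises KeyError.
2. `except Exception` matches (KeyError is a subclass of Exception) → ret = 11.
Result: 11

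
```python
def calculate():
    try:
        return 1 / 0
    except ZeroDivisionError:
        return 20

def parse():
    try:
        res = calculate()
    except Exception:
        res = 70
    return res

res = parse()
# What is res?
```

Step-by-step execution trace:
1. `parse()` calls `calculate()`.
2. In calculate: `1 / 0` raises ZeroDivisionError; `except ZeroDivisionError` catches it → returns 20.
3. In parse: `res = calculate()` → res = 20. No exception reaches parse.
4. `except Exception` is skipped; parse returns 20.
5. res = 20.
Result: 20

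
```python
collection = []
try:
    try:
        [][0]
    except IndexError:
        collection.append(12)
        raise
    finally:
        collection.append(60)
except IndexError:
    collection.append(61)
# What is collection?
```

Step-by-step execution trace:
1. Inner try: `[][0]` raises IndexError.
2. Inner `except IndexError` matches → `collection.append(12)` → collection = [12].
3. bare `raise` re-raises IndexError.
4. Inner `finally` runs during unwinding: `collection.append(60)` → collection = [12, 60].
5. Outer `except IndexError` matches → `collection.append(61)` → collection = [12, 60, 61].
Result: [12, 60, 61]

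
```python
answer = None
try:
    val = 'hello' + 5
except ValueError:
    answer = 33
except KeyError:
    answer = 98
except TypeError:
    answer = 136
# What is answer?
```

Step-by-step execution trace:
1. `val = 'hello' + 5` raises TypeError.
2. `except ValueError` does not match TypeError; skipped.
3. `except KeyError` does not match TypeError; skipped.
4. `except TypeError` matches → answer = 136.
Result: 136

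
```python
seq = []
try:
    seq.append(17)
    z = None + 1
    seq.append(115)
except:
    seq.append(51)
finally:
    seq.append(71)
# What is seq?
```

Step-by-step execution trace:
1. try: `seq.append(17)` → seq = [17].
2. `z = None + 1` raises TypeError; `seq.append(115)` is not reached.
3. bare `except` matches → `seq.append(51)` → seq = [17, 51].
4. finally always runs: `seq.append(71)` → seq = [17, 51, 71].
Result: [17, 51, 71]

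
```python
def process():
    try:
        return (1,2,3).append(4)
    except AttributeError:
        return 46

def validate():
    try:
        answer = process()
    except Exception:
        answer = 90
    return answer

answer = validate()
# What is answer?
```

Step-by-step execution trace:
1. `validate()` calls `process()`.
2. In process: `(1,2,3).append(4)` raises AttributeError; `except AttributeError` catches it → returns 46.
3. In validate: `answer = process()` → answer = 46. No exception reaches validate.
4. `except Exception` is skipped; validate returns 46.
5. answer = 46.
Result: 46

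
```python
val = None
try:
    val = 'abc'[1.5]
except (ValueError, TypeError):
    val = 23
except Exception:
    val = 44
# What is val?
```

Step-by-step execution trace:
1. `val = 'abc'[1.5]` raises TypeError.
2. `except (ValueError, TypeError)` matches (TypeError is in the tuple) → val = 23.
3. `except Exception` is not reached.
Result: 23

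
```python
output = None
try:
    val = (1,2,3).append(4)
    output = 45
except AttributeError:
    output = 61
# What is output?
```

Step-by-step execution trace:
1. `val = (1,2,3).append(4)` raises AttributeError.
2. `output = 45` is not reached.
3. `except AttributeError` matches → output = 61.
Result: 61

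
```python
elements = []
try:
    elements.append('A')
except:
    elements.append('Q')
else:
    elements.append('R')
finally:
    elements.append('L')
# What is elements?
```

Step-by-step execution trace:
1. try: `elements.append('A')` → elements = ['A']. No exception raised.
2. `except` is skipped.
3. `else` runs: `elements.append('R')` → elements = ['A', 'R'].
4. `finally` always runs: `elements.append('L')` → elements = ['A', 'R', 'L'].
Result: ['A', 'R', 'L']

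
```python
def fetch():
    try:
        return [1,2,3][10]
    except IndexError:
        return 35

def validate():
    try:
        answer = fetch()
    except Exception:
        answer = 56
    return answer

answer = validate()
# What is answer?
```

Step-by-step execution trace:
1. `validate()` calls `fetch()`.
2. In fetch: `[1,2,3][10]` raises IndexError; `except IndexError` catches it → returns 35.
3. In validate: `answer = fetch()` → answer = 35. No exception reaches validate.
4. `except Exception` is skipped; validate returns 35.
5. answer = 35.
Result: 35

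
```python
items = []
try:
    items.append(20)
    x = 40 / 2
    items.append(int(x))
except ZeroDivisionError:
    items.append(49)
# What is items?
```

Step-by-step execution trace:
1. try: `items.append(20)` → items = [20].
2. `x = 40 / 2` → x = 20.0. No exception raised.
3. `items.append(int(x))` → items = [20, 20].
4. `except ZeroDivisionError` is skipped (no exception was raised).
Result: [20, 20]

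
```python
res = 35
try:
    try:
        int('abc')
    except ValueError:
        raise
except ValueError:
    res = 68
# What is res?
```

Step-by-step execution trace:
1. Inner try: `int('abc')` raises ValueError.
2. Inner `except ValueError` matches; bare `raise` re-raises the same ValueError.
3. Outer `except ValueError` matches → res = 68.
Result: 68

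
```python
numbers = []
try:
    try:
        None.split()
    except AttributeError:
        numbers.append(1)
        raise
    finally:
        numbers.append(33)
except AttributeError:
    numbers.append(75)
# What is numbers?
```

Step-by-step execution trace:
1. Inner try: `None.split()` raises AttributeError.
2. Inner `except AttributeError` matches → `numbers.append(1)` → numbers = [1].
3. bare `raise` re-raises AttributeError.
4. Inner `finally` runs during unwinding: `numbers.append(33)` → numbers = [1, 33].
5. Outer `except AttributeError` matches → `numbers.append(75)` → numbers = [1, 33, 75].
Result: [1, 33, 75]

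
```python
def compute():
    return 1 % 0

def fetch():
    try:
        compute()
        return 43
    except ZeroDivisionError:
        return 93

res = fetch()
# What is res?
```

Step-by-step execution trace:
1. `fetch()` calls `compute()`.
2. `compute()` evaluates `1 % 0`, which raises ZeroDivisionError; it propagates to the caller.
3. `return 43` is not reached.
4. `except ZeroDivisionError` in fetch matches → returns 93.
5. res = 93.
Result: 93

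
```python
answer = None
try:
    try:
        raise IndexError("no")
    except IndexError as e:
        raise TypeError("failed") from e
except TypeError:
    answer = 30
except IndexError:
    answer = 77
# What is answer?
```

Step-by-step execution trace:
1. Inner try raises IndexError; inner `except IndexError as e` catches it.
2. `raise TypeError(...) from e` raises TypeError (IndexError is attached as __cause__, but only TypeError is active).
3. Outer `except TypeError` matches → answer = 30.
4. `except IndexError` is not reached.
Result: 30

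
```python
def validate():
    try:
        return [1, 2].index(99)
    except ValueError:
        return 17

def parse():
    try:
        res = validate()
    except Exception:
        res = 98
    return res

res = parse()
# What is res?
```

Step-by-step execution trace:
1. `parse()` calls `validate()`.
2. In validate: `[1, 2].index(99)` raises ValueError; `except ValueError` catches it → returns 17.
3. In parse: `res = validate()` → res = 17. No exception reaches parse.
4. `except Exception` is skipped; parse returns 17.
5. res = 17.
Result: 17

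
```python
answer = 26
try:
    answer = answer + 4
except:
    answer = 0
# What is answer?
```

Step-by-step execution trace:
1. answer starts at 26.
2. try: `answer = answer + 4` → answer = 30. No exception raised.
3. `except` is skipped.
Result: 30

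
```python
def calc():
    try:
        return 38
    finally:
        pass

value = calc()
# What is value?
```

Step-by-step execution trace:
1. `calc()` enters try: `return 38` sets pending return value 38.
2. Before returning, `finally: pass` runs (no effect).
3. calc() returns 38 → value = 38.
Result: 38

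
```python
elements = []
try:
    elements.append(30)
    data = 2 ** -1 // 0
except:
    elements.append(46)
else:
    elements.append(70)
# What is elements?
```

Step-by-step execution trace:
1. try: `elements.append(30)` → elements = [30].
2. `data = 2 ** -1 // 0` raises ZeroDivisionError.
3. bare `except` matches → `elements.append(46)` → elements = [30, 46].
4. `else` is skipped (an exception was raised).
Result: [30, 46]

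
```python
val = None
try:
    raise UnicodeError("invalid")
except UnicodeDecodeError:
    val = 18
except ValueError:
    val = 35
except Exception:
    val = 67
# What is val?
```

Step-by-step execution trace:
1. `raise UnicodeError(...)` raises UnicodeError.
2. `except UnicodeDecodeError` does not match (UnicodeError is not a subclass of UnicodeDecodeError); skipped.
3. `except ValueError` matches (UnicodeError is a subclass of ValueError) → val = 35.
4. `except Exception` is not reached.
Result: 35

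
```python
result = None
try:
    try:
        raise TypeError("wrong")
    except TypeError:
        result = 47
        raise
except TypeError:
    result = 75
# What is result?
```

Step-by-step execution trace:
1. Inner try: `raise TypeError("wrong")` raises TypeError.
2. Inner `except TypeError` matches → result = 47.
3. bare `raise` re-raises the same TypeError.
4. Outer `except TypeError` matches → result = 75.
Result: 75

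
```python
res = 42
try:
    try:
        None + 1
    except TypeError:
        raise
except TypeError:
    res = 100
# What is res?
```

Step-by-step execution trace:
1. Inner try: `None + 1` raises TypeError.
2. Inner `except TypeError` matches; bare `raise` re-raises the same TypeError.
3. Outer `except TypeError` matches → res = 100.
Result: 100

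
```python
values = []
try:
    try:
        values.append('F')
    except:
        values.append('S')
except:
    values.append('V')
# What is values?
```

Step-by-step execution trace:
1. Inner try: `values.append('F')` → values = ['F']. No exception raised.
2. Inner `except` is skipped.
3. Inner try completes normally; outer `except` is skipped.
Result: ['F']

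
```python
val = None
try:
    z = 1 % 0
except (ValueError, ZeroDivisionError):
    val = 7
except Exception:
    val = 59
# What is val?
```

Step-by-step execution trace:
1. `z = 1 % 0` raises ZeroDivisionError.
2. `except (ValueError, ZeroDivisionError)` matches (ZeroDivisionError is in the tuple) → val = 7.
3. `except Exception` is not reached.
Result: 7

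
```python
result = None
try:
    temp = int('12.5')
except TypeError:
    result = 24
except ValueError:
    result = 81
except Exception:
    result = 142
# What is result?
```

Step-by-step execution trace:
1. `temp = int('12.5')` raises ValueError.
2. `except TypeError` does not match ValueError; skipped.
3. `except ValueError` matches → result = 81.
4. Remaining except clauses are skipped.
Result: 81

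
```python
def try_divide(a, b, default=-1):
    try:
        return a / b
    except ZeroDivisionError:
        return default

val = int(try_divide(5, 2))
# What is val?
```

Step-by-step execution trace:
1. `try_divide(5, 2)` enters try: `return 5 / 2` → returns 2.5. No exception raised.
2. `except ZeroDivisionError` is skipped.
3. `int(2.5)` → 2 → val = 2.
Result: 2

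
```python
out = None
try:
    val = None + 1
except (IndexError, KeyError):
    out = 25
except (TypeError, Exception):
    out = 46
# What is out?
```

Step-by-step execution trace:
1. `val = None + 1` raises TypeError.
2. `except (IndexError, KeyError)` does not match TypeError; skipped.
3. `except (TypeError, Exception)` matches (TypeError is in the tuple) → out = 46.
Result: 46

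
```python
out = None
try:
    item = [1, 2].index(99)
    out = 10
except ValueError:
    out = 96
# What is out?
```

Step-by-step execution trace:
1. `item = [1, 2].index(99)` raises ValueError.
2. `out = 10` is not reached.
3. `except ValueError` matches → out = 96.
Result: 96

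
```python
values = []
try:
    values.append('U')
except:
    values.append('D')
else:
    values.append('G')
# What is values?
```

Step-by-step execution trace:
1. try: `values.append('U')` → values = ['U']. No exception raised.
2. `except` is skipped.
3. `else` runs (try completed without exception): `values.append('G')` → values = ['U', 'G'].
Result: ['U', 'G']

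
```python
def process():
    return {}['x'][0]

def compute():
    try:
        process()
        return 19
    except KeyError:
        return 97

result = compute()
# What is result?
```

Step-by-step execution trace:
1. `compute()` calls `process()`.
2. `process()` evaluates `{}['x'][0]`, which raises KeyError; it propagates to the caller.
3. `return 19` is not reached.
4. `except KeyError` in compute matches → returns 97.
5. result = 97.
Result: 97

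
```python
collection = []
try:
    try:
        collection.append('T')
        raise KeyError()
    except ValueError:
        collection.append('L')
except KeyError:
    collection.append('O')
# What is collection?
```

Step-by-step execution trace:
1. Inner try: `collection.append('T')` → collection = ['T'].
2. `raise KeyError()` raises KeyError.
3. Inner `except ValueError` does not match KeyError; exception propagates to outer try.
4. Outer `except KeyError` matches → `collection.append('O')` → collection = ['T', 'O'].
Result: ['T', 'O']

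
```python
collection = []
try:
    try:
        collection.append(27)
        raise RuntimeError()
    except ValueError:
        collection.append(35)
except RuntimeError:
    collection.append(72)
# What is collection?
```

Step-by-step execution trace:
1. Inner try: `collection.append(27)` → collection = [27].
2. `raise RuntimeError()` raises RuntimeError.
3. Inner `except ValueError` does not match RuntimeError; exception propagates to outer try.
4. Outer `except RuntimeError` matches → `collection.append(72)` → collection = [27, 72].
Result: [27, 72]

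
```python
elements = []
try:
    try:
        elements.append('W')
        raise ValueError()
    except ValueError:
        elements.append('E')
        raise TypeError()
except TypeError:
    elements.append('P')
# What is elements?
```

Step-by-step execution trace:
1. Inner try: `elements.append('W')` → elements = ['W'].
2. `raise ValueError()` raises ValueError.
3. Inner `except ValueError` matches → `elements.append('E')` → elements = ['W', 'E'].
4. `raise TypeError()` raises TypeError; propagates to outer try.
5. Outer `except TypeError` matches → `elements.append('P')` → elements = ['W', 'E', 'P'].
Result: ['W', 'E', 'P']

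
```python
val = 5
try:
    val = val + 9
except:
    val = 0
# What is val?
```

Step-by-step execution trace:
1. val starts at 5.
2. try: `val = val + 9` → val = 14. No exception raised.
3. `except` is skipped.
Result: 14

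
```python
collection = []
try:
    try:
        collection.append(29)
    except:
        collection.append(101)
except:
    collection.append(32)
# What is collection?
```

Step-by-step execution trace:
1. Inner try: `collection.append(29)` → collection = [29]. No exception raised.
2. Inner `except` is skipped.
3. Inner try completes normally; outer `except` is skipped.
Result: [29]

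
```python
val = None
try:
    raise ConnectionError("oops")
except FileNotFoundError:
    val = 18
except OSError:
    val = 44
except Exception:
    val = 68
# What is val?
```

Step-by-step execution trace:
1. `raise ConnectionError(...)` raises ConnectionError.
2. `except FileNotFoundError` does not match (ConnectionError is not a subclass of FileNotFoundError); skipped.
3. `except OSError` matches (ConnectionError is a subclass of OSError) → val = 44.
4. `except Exception` is not reached.
Result: 44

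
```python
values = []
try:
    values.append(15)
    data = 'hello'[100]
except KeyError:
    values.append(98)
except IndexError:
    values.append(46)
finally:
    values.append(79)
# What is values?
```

Step-by-step execution trace:
1. try: `values.append(15)` → values = [15].
2. `data = 'hello'[100]` raises IndexError.
3. `except KeyError` does not match IndexError; skipped.
4. `except IndexError` matches → `values.append(46)` → values = [15, 46].
5. finally always runs: `values.append(79)` → values = [15, 46, 79].
Result: [15, 46, 79]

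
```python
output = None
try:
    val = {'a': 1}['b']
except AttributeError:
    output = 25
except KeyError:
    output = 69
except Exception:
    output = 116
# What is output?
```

Step-by-step execution trace:
1. `val = {'a': 1}['b']` raises KeyError.
2. `except AttributeError` does not match KeyError; skipped.
3. `except KeyError` matches → output = 69.
4. Remaining except clauses are skipped.
Result: 69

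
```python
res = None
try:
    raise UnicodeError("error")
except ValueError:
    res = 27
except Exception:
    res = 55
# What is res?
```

Step-by-step execution trace:
1. `raise UnicodeError(...)` raises UnicodeError.
2. `except ValueError` matches (UnicodeError is a subclass of ValueError) → res = 27.
3. `except Exception` is not reached.
Result: 27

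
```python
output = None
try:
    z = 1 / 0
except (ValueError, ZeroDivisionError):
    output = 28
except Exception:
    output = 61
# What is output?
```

Step-by-step execution trace:
1. `z = 1 / 0` raises ZeroDivisionError.
2. `except (ValueError, ZeroDivisionError)` matches (ZeroDivisionError is in the tuple) → output = 28.
3. `except Exception` is not reached.
Result: 28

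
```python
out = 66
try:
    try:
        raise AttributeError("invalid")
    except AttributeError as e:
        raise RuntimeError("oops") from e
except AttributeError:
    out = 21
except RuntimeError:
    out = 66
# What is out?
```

Step-by-step execution trace:
1. Inner try raises AttributeError; inner `except AttributeError as e` catches it.
2. `raise RuntimeError(...) from e` raises RuntimeError (AttributeError is attached as __cause__, but only RuntimeError is active).
3. Outer `except AttributeError` does not match RuntimeError; skipped.
4. Outer `except RuntimeError` matches → out = 66.
Result: 66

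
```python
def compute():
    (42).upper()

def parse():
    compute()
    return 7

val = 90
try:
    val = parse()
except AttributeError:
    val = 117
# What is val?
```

Step-by-step execution trace:
1. val starts at 90.
2. try: `parse()` calls `compute()`.
3. `compute()` evaluates `(42).upper()`, which raises AttributeError; it propagates through parse (uncaught).
4. `return 7` in parse is not reached; the assignment to val does not complete.
5. `except AttributeError` matches → val = 117.
Result: 117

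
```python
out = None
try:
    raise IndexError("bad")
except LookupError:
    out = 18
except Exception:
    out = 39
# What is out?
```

Step-by-step execution trace:
1. `raise IndexError(...)` raises IndexError.
2. `except LookupError` matches (IndexError is a subclass of LookupError) → out = 18.
3. `except Exception` is not reached.
Result: 18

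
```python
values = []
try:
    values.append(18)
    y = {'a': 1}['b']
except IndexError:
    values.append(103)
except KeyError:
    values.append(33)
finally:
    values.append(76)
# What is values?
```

Step-by-step execution trace:
1. try: `values.append(18)` → values = [18].
2. `y = {'a': 1}['b']` raises KeyError.
3. `except IndexError` does not match KeyError; skipped.
4. `except KeyError` matches → `values.append(33)` → values = [18, 33].
5. finally always runs: `values.append(76)` → values = [18, 33, 76].
Result: [18, 33, 76]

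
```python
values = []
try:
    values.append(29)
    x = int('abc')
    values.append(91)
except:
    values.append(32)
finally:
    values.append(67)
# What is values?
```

Step-by-step execution trace:
1. try: `values.append(29)` → values = [29].
2. `x = int('abc')` raises ValueError; `values.append(91)` is not reached.
3. bare `except` matches → `values.append(32)` → values = [29, 32].
4. finally always runs: `values.append(67)` → values = [29, 32, 67].
Result: [29, 32, 67]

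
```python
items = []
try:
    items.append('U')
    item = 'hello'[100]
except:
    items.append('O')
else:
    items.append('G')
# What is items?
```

Step-by-step execution trace:
1. try: `items.append('U')` → items = ['U'].
2. `item = 'hello'[100]` raises IndexError.
3. bare `except` matches → `items.append('O')` → items = ['U', 'O'].
4. `else` is skipped (an exception was raised).
Result: ['U', 'O']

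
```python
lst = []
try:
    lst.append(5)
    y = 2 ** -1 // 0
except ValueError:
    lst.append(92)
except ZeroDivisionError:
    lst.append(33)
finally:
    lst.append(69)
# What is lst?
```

Step-by-step execution trace:
1. try: `lst.append(5)` → lst = [5].
2. `y = 2 ** -1 // 0` raises ZeroDivisionError.
3. `except ValueError` does not match ZeroDivisionError; skipped.
4. `except ZeroDivisionError` matches → `lst.append(33)` → lst = [5, 33].
5. finally always runs: `lst.append(69)` → lst = [5, 33, 69].
Result: [5, 33, 69]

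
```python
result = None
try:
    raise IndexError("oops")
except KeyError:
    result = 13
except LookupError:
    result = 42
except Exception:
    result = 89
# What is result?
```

Step-by-step execution trace:
1. `raise IndexError(...)` raises IndexError.
2. `except KeyError` does not match (IndexError is not a subclass of KeyError); skipped.
3. `except LookupError` matches (IndexError is a subclass of LookupError) → result = 42.
4. `except Exception` is not reached.
Result: 42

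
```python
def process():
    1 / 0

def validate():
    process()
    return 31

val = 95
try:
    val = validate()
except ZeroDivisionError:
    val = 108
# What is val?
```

Step-by-step execution trace:
1. val starts at 95.
2. try: `validate()` calls `process()`.
3. `process()` evaluates `1 / 0`, which raises ZeroDivisionError; it propagates through validate (uncaught).
4. `return 31` in validate is not reached; the assignment to val does not complete.
5. `except ZeroDivisionError` matches → val = 108.
Result: 108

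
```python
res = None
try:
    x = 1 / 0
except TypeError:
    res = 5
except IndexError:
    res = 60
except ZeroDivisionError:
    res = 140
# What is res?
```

Step-by-step execution trace:
1. `x = 1 / 0` raises ZeroDivisionError.
2. `except TypeError` does not match ZeroDivisionError; skipped.
3. `except IndexError` does not match ZeroDivisionError; skipped.
4. `except ZeroDivisionError` matches → res = 140.
Result: 140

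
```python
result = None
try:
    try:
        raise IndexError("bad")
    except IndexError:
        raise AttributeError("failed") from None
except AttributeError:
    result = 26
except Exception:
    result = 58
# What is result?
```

Step-by-step execution trace:
1. Inner try raises IndexError; inner `except IndexError` catches it.
2. `raise AttributeError(...) from None` raises AttributeError (from None suppresses __context__, but the active exception is still AttributeError).
3. Outer `except AttributeError` matches → result = 26.
4. `except Exception` is not reached.
Result: 26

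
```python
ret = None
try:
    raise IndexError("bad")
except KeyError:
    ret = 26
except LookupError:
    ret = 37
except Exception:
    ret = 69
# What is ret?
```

Step-by-step execution trace:
1. `raise IndexError(...)` raises IndexError.
2. `except KeyError` does not match (IndexError is not a subclass of KeyError); skipped.
3. `except LookupError` matches (IndexError is a subclass of LookupError) → ret = 37.
4. `except Exception` is not reached.
Result: 37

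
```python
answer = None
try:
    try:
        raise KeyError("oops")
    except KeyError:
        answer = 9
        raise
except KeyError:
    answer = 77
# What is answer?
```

Step-by-step execution trace:
1. Inner try: `raise KeyError("oops")` raises KeyError.
2. Inner `except KeyError` matches → answer = 9.
3. bare `raise` re-raises the same KeyError.
4. Outer `except KeyError` matches → answer = 77.
Result: 77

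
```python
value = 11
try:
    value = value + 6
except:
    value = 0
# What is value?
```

Step-by-step execution trace:
1. value starts at 11.
2. try: `value = value + 6` → value = 17. No exception raised.
3. `except` is skipped.
Result: 17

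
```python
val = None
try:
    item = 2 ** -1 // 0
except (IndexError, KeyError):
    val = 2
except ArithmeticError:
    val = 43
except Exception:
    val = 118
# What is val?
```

Step-by-step execution trace:
1. `item = 2 ** -1 // 0` raises ZeroDivisionError.
2. `except (IndexError, KeyError)` does not match ZeroDivisionError; skipped.
3. `except ArithmeticError` matches (ZeroDivisionError is a subclass of ArithmeticError) → val = 43.
4. `except Exception` is not reached.
Result: 43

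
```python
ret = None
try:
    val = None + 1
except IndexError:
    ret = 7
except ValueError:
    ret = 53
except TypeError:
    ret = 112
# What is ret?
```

Step-by-step execution trace:
1. `val = None + 1` raises TypeError.
2. `except IndexError` does not match TypeError; skipped.
3. `except ValueError` does not match TypeError; skipped.
4. `except TypeError` matches → ret = 112.
Result: 112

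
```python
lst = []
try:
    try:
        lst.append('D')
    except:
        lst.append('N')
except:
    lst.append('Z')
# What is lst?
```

Step-by-step execution trace:
1. Inner try: `lst.append('D')` → lst = ['D']. No exception raised.
2. Inner `except` is skipped.
3. Inner try completes normally; outer `except` is skipped.
Result: ['D']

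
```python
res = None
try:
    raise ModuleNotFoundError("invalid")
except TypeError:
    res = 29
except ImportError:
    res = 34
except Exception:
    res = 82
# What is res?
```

Step-by-step execution trace:
1. `raise ModuleNotFoundError(...)` raises ModuleNotFoundError.
2. `except TypeError` does not match (ModuleNotFoundError is not a subclass of TypeError); skipped.
3. `except ImportError` matches (ModuleNotFoundError is a subclass of ImportError) → res = 34.
4. `except Exception` is not reached.
Result: 34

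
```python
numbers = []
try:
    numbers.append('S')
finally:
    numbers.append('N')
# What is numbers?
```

Step-by-step execution trace:
1. try: `numbers.append('S')` → numbers = ['S'].
2. The try body completes without raising.
3. finally always runs: `numbers.append('N')` → numbers = ['S', 'N'].
Result: ['S', 'N']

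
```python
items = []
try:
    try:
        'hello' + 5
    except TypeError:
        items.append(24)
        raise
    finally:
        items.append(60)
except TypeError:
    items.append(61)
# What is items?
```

Step-by-step execution trace:
1. Inner try: `'hello' + 5` raises TypeError.
2. Inner `except TypeError` matches → `items.append(24)` → items = [24].
3. bare `raise` re-raises TypeError.
4. Inner `finally` runs during unwinding: `items.append(60)` → items = [24, 60].
5. Outer `except TypeError` matches → `items.append(61)` → items = [24, 60, 61].
Result: [24, 60, 61]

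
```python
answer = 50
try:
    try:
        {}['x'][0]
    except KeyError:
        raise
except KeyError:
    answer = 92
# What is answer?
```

Step-by-step execution trace:
1. Inner try: `{}['x'][0]` raises KeyError.
2. Inner `except KeyError` matches; bare `raise` re-raises the same KeyError.
3. Outer `except KeyError` matches → answer = 92.
Result: 92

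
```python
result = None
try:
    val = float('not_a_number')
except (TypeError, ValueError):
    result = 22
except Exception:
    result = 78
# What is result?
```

Step-by-step execution trace:
1. `val = float('not_a_number')` raises ValueError.
2. `except (TypeError, ValueError)` matches (ValueError is in the tuple) → result = 22.
3. `except Exception` is not reached.
Result: 22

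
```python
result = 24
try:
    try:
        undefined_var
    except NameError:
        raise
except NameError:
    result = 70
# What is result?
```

Step-by-step execution trace:
1. Inner try: `undefined_var` raises NameError.
2. Inner `except NameError` matches; bare `raise` re-raises the same NameError.
3. Outer `except NameError` matches → result = 70.
Result: 70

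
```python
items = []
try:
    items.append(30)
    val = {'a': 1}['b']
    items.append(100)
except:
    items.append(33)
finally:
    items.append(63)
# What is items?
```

Step-by-step execution trace:
1. try: `items.append(30)` → items = [30].
2. `val = {'a': 1}['b']` raises KeyError; `items.append(100)` is not reached.
3. bare `except` matches → `items.append(33)` → items = [30, 33].
4. finally always runs: `items.append(63)` → items = [30, 33, 63].
Result: [30, 33, 63]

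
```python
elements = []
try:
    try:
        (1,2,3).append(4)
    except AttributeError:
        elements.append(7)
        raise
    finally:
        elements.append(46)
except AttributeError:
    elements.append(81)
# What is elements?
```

Step-by-step execution trace:
1. Inner try: `(1,2,3).append(4)` raises AttributeError.
2. Inner `except AttributeError` matches → `elements.append(7)` → elements = [7].
3. bare `raise` re-raises AttributeError.
4. Inner `finally` runs during unwinding: `elements.append(46)` → elements = [7, 46].
5. Outer `except AttributeError` matches → `elements.append(81)` → elements = [7, 46, 81].
Result: [7, 46, 81]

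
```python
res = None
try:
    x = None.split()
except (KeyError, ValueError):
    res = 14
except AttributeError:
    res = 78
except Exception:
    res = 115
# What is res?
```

Step-by-step execution trace:
1. `x = None.split()` raises AttributeError.
2. `except (KeyError, ValueError)` does not match AttributeError; skipped.
3. `except AttributeError` matches (exact type match) → res = 78.
4. `except Exception` is not reached.
Result: 78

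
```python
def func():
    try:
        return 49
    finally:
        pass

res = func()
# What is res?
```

Step-by-step execution trace:
1. `func()` enters try: `return 49` sets pending return value 49.
2. Before returning, `finally: pass` runs (no effect).
3. func() returns 49 → res = 49.
Result: 49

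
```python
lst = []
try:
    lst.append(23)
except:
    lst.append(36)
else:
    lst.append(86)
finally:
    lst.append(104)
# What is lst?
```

Step-by-step execution trace:
1. try: `lst.append(23)` → lst = [23]. No exception raised.
2. `except` is skipped.
3. `else` runs: `lst.append(86)` → lst = [23, 86].
4. `finally` always runs: `lst.append(104)` → lst = [23, 86, 104].
Result: [23, 86, 104]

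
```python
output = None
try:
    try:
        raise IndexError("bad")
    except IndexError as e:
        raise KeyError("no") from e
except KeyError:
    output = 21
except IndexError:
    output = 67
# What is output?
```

Step-by-step execution trace:
1. Inner try raises IndexError; inner `except IndexError as e` catches it.
2. `raise KeyError(...) from e` raises KeyError (IndexError is attached as __cause__, but only KeyError is active).
3. Outer `except KeyError` matches → output = 21.
4. `except IndexError` is not reached.
Result: 21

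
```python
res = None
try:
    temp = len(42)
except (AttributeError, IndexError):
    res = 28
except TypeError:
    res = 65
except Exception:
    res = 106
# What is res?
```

Step-by-step execution trace:
1. `temp = len(42)` raises TypeError.
2. `except (AttributeError, IndexError)` does not match TypeError; skipped.
3. `except TypeError` matches (exact type match) → res = 65.
4. `except Exception` is not reached.
Result: 65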